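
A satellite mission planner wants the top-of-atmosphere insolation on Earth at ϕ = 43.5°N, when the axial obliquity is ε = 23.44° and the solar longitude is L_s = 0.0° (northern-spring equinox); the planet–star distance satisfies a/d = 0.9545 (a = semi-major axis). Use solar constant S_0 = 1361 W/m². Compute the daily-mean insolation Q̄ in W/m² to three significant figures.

Solar declination: sin δ = sin ε · sin L_s = sin 23.44° × sin 0.0° = 0.00000, so δ = +0.000°.
cos h₀ = −tan(+43.5°) tan(+0.000°) = -0.0000, h₀ = 1.5708 rad.
Bracket: h₀ sin ϕ sin δ + cos ϕ cos δ sin h₀ = 1.5708×0.68835×0.00000 + 0.72537×1.00000×1.00000 = 0.000000 + 0.725370 = 0.725370.
Inverse-square distance factor (a/d)² = 0.9545² = 0.911070.
Q̄ = (S_0/π) × 0.911070 × [bracket] = (1361/π) × 0.911070 × 0.725370 = 286.3 W/m².

Q̄ ≈ 286 W/m²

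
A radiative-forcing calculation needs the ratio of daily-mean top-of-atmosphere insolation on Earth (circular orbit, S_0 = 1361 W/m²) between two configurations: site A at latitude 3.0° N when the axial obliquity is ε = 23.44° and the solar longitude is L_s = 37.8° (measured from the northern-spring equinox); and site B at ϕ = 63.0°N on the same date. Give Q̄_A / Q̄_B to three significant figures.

Q̄_A / Q̄_B ≈ 1.18

— Configuration A (ϕ=+3.0°):
Solar declination: sin δ = sin ε · sin L_s = sin 23.44° × sin 37.8° = 0.24381, so δ = +14.111°.
cos h₀ = −tan(+3.0°) tan(+14.111°) = -0.0132, h₀ = 1.5840 rad.
Bracket: h₀ sin ϕ sin δ + cos ϕ cos δ sin h₀ = 1.5840×0.05234×0.24381 + 0.99863×0.96982×0.99991 = 0.020213 + 0.968404 = 0.988617.
Q̄ = (S_0/π) × [bracket] = (1361/π) × 0.988617 = 428.29 W/m².
— Configuration B (ϕ=+63.0°):
cos h₀ = −tan(+63.0°) tan(+14.111°) = -0.4934, h₀ = 2.0868 rad.
Bracket: h₀ sin ϕ sin δ + cos ϕ cos δ sin h₀ = 2.0868×0.89101×0.24381 + 0.45399×0.96982×0.86981 = 0.453330 + 0.382967 = 0.836297.
Q̄ = (S_0/π) × [bracket] = (1361/π) × 0.836297 = 362.30 W/m².
Ratio Q̄_A / Q̄_B = 428.29 / 362.30 = 1.182.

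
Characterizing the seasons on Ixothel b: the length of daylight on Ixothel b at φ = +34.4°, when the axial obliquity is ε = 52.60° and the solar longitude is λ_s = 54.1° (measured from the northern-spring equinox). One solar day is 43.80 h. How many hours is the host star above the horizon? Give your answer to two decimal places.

30.45 h

Solar declination: sin δ = sin ε · sin λ_s = sin 52.60° × sin 54.1° = 0.64351, so δ = +40.054°.
cos H₀ = −tan φ · tan δ = −tan(+34.4°) × tan(+40.054°) = -0.5756, so H₀ = 2.1842 rad = 125.14°.
Daylight = 2H₀/(2π) × 43.80 h = (2.1842/π) × 43.80 = 30.45 h.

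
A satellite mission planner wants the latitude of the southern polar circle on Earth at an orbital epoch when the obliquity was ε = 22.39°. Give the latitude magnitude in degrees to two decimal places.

67.61°

The polar circle is the lowest latitude that experiences at least one full rotation of continuous darkness at the northern-summer solstice; it lies at |ϕ| = 90° − ε = 90° − 22.39° = 67.61°.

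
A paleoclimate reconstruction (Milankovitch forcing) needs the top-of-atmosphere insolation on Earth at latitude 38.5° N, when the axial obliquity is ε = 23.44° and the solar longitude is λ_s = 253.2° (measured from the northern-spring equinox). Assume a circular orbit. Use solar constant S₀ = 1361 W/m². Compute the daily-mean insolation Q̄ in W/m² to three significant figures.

Q̄ ≈ 169 W/m²

Solar declination: sin δ = sin ε · sin λ_s = sin 23.44° × sin 253.2° = -0.38081, so δ = -22.384°.
cos H₀ = −tan(+38.5°) tan(-22.384°) = 0.3276, H₀ = 1.2370 rad.
Bracket: H₀ sin φ sin δ + cos φ cos δ sin H₀ = 1.2370×0.62251×-0.38081 + 0.78261×0.92465×0.94482 = -0.293241 + 0.683710 = 0.390469.
Q̄ = (S₀/π) × [bracket] = (1361/π) × 0.390469 = 169.2 W/m².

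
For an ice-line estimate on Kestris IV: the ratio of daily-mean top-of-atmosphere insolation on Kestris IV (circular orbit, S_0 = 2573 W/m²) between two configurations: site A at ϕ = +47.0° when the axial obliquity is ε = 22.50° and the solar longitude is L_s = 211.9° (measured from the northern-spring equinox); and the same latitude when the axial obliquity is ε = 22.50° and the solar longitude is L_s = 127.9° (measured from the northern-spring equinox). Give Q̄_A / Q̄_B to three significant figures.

— Configuration A (ϕ=+47.0°):
Solar declination: sin δ = sin ε · sin L_s = sin 22.50° × sin 211.9° = -0.20222, so δ = -11.667°.
cos h₀ = −tan(+47.0°) tan(-11.667°) = 0.2214, h₀ = 1.3475 rad.
Bracket: h₀ sin ϕ sin δ + cos ϕ cos δ sin h₀ = 1.3475×0.73135×-0.20222 + 0.68200×0.97934×0.97518 = -0.199287 + 0.651332 = 0.452045.
Q̄ = (S_0/π) × [bracket] = (2573/π) × 0.452045 = 370.23 W/m².
— Configuration B (ϕ=+47.0°):
Solar declination: sin δ = sin ε · sin L_s = sin 22.50° × sin 127.9° = 0.30197, so δ = +17.576°.
cos h₀ = −tan(+47.0°) tan(+17.576°) = -0.3397, h₀ = 1.9174 rad.
Bracket: h₀ sin ϕ sin δ + cos ϕ cos δ sin h₀ = 1.9174×0.73135×0.30197 + 0.68200×0.95332×0.94054 = 0.423450 + 0.611505 = 1.034955.
Q̄ = (S_0/π) × [bracket] = (2573/π) × 1.034955 = 847.64 W/m².
Ratio Q̄_A / Q̄_B = 370.23 / 847.64 = 0.4368.

Q̄_A / Q̄_B ≈ 0.437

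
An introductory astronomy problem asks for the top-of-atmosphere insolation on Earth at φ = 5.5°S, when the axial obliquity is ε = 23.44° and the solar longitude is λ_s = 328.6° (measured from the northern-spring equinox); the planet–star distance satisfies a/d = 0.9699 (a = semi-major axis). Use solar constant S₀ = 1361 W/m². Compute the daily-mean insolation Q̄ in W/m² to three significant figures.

Solar declination: sin δ = sin ε · sin λ_s = sin 23.44° × sin 328.6° = -0.20725, so δ = -11.961°.
cos H₀ = −tan(-5.5°) tan(-11.961°) = -0.0204, H₀ = 1.5912 rad.
Bracket: H₀ sin φ sin δ + cos φ cos δ sin H₀ = 1.5912×-0.09585×-0.20725 + 0.99540×0.97829×0.99979 = 0.031609 + 0.973585 = 1.005194.
Inverse-square distance factor (a/d)² = 0.9699² = 0.940706.
Q̄ = (S₀/π) × 0.940706 × [bracket] = (1361/π) × 0.940706 × 1.005194 = 409.6 W/m².

Q̄ ≈ 410 W/m²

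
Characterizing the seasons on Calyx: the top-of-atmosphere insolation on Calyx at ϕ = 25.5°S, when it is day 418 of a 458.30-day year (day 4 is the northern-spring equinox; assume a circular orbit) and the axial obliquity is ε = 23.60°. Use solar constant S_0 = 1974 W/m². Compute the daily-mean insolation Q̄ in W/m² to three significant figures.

Solar longitude: L_s = 360° × (418 − 4)/458.30 = 325.202°.
sin δ = sin 23.60° × sin 325.202° = -0.22847, so δ = -13.207°.
cos h₀ = −tan(-25.5°) tan(-13.207°) = -0.1119, h₀ = 1.6830 rad.
Bracket: h₀ sin ϕ sin δ + cos ϕ cos δ sin h₀ = 1.6830×-0.43051×-0.22847 + 0.90259×0.97355×0.99372 = 0.165538 + 0.873198 = 1.038736.
Q̄ = (S_0/π) × [bracket] = (1974/π) × 1.038736 = 652.7 W/m².

Q̄ ≈ 653 W/m²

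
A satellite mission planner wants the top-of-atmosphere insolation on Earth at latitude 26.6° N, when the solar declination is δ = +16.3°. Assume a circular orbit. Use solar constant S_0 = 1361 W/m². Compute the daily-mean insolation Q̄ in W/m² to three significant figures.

cos h₀ = −tan(+26.6°) tan(+16.300°) = -0.1464, h₀ = 1.7178 rad.
Bracket: h₀ sin ϕ sin δ + cos ϕ cos δ sin h₀ = 1.7178×0.44776×0.28067 + 0.89415×0.95981×0.98922 = 0.215881 + 0.848963 = 1.064844.
Q̄ = (S_0/π) × [bracket] = (1361/π) × 1.064844 = 461.3 W/m².

Q̄ ≈ 461 W/m²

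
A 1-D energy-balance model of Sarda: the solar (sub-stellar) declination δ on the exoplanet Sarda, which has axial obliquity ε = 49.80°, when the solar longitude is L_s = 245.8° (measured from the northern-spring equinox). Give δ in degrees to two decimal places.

δ = -44.16°

sin δ = sin ε · sin L_s = sin 49.80° × sin 245.8° = -0.696674.
δ = arcsin(-0.696674) = -44.16°.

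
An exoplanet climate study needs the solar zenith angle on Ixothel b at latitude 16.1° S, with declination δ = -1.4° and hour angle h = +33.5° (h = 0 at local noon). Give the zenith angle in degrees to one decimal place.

θ_z = 36.1°

cos θ_z = sin ϕ sin δ + cos ϕ cos δ cos h = 0.006775 + 0.800941 = 0.807716.
θ_z = arccos(0.807716) = 36.1°.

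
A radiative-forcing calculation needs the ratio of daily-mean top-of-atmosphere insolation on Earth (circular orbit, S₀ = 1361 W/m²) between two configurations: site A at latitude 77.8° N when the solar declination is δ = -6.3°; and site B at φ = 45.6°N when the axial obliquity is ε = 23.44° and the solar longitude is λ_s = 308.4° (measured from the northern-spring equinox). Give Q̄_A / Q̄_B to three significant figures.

— Configuration A (φ=+77.8°):
cos H₀ = −tan(+77.8°) tan(-6.300°) = 0.5106, H₀ = 1.0349 rad.
Bracket: H₀ sin φ sin δ + cos φ cos δ sin H₀ = 1.0349×0.97742×-0.10973 + 0.21132×0.99396×0.85980 = -0.110995 + 0.180596 = 0.069601.
Q̄ = (S₀/π) × [bracket] = (1361/π) × 0.069601 = 30.153 W/m².
— Configuration B (φ=+45.6°):
Solar declination: sin δ = sin ε · sin λ_s = sin 23.44° × sin 308.4° = -0.31174, so δ = -18.164°.
cos H₀ = −tan(+45.6°) tan(-18.164°) = 0.3350, H₀ = 1.2291 rad.
Bracket: H₀ sin φ sin δ + cos φ cos δ sin H₀ = 1.2291×0.71447×-0.31174 + 0.69966×0.95017×0.94220 = -0.273756 + 0.626371 = 0.352615.
Q̄ = (S₀/π) × [bracket] = (1361/π) × 0.352615 = 152.76 W/m².
Ratio Q̄_A / Q̄_B = 30.153 / 152.76 = 0.1974.

Q̄_A / Q̄_B ≈ 0.197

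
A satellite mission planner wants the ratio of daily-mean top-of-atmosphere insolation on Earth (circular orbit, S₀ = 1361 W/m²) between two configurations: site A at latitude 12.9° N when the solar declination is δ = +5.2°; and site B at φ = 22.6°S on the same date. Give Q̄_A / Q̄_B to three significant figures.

— Configuration A (φ=+12.9°):
cos H₀ = −tan(+12.9°) tan(+5.200°) = -0.0208, H₀ = 1.5916 rad.
Bracket: H₀ sin φ sin δ + cos φ cos δ sin H₀ = 1.5916×0.22325×0.09063 + 0.97476×0.99588×0.99978 = 0.032203 + 0.970530 = 1.002733.
Q̄ = (S₀/π) × [bracket] = (1361/π) × 1.002733 = 434.40 W/m².
— Configuration B (φ=-22.6°):
cos H₀ = −tan(-22.6°) tan(+5.200°) = 0.0379, H₀ = 1.5329 rad.
Bracket: H₀ sin φ sin δ + cos φ cos δ sin H₀ = 1.5329×-0.38430×0.09063 + 0.92321×0.99588×0.99928 = -0.053390 + 0.918744 = 0.865354.
Q̄ = (S₀/π) × [bracket] = (1361/π) × 0.865354 = 374.89 W/m².
Ratio Q̄_A / Q̄_B = 434.40 / 374.89 = 1.159.

Q̄_A / Q̄_B ≈ 1.16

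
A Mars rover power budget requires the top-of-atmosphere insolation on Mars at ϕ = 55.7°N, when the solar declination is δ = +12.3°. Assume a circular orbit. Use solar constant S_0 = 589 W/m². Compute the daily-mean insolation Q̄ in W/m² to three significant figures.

cos h₀ = −tan(+55.7°) tan(+12.300°) = -0.3196, h₀ = 1.8961 rad.
Bracket: h₀ sin ϕ sin δ + cos ϕ cos δ sin h₀ = 1.8961×0.82610×0.21303 + 0.56353×0.97705×0.94754 = 0.333683 + 0.521713 = 0.855396.
Q̄ = (S_0/π) × [bracket] = (589/π) × 0.855396 = 160.4 W/m².

Q̄ ≈ 160 W/m²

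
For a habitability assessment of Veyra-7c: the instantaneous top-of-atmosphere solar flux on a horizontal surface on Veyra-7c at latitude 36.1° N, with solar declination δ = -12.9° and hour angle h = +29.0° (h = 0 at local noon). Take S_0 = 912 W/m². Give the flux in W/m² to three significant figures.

508 W/m²

cos θ_z = sin ϕ sin δ + cos ϕ cos δ cos h = -0.131538 + 0.688848 = 0.557310.
Flux = S_0 · cos θ_z = 912 × 0.557310 = 508.3 W/m².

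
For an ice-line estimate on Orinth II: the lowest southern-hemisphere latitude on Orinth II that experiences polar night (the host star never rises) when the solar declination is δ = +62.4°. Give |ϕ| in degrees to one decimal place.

Polar night requires cos h₀ = −tan ϕ tan δ ≥ 1, i.e. tan ϕ tan δ ≤ −1.
The boundary is |tan ϕ| · |tan δ| = 1, so |ϕ| = 90° − |δ| = 90° − 62.4° = 27.6° in the southern hemisphere.

|ϕ| = 27.6°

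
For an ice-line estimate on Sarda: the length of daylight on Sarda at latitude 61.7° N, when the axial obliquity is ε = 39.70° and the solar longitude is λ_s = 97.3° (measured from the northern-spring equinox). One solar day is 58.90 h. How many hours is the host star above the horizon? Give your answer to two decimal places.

Solar declination: sin δ = sin ε · sin λ_s = sin 39.70° × sin 97.3° = 0.63359, so δ = +39.316°.
Sunrise equation: cos H₀ = −tan φ · tan δ = -1.5209 ≤ −1, so the host star never sets (polar day) and H₀ = π.
Daylight = 2H₀/(2π) × 58.90 h = (3.1416/π) × 58.90 = 58.90 h.

58.90 h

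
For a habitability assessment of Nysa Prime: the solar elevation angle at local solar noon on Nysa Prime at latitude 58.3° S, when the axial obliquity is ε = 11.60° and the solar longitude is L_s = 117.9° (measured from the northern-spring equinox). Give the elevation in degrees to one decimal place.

21.5°

Solar declination: sin δ = sin ε · sin L_s = sin 11.60° × sin 117.9° = 0.17771, so δ = +10.236°.
At local noon the hour angle is zero, so the zenith angle equals |ϕ − δ| = |-58.3° − (+10.236°)| = 68.536°.
Elevation = 90° − 68.536° = 21.5°.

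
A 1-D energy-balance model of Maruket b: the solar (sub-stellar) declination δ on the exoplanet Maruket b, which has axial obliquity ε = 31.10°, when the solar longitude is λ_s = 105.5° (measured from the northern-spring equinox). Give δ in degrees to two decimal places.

sin δ = sin ε · sin λ_s = sin 31.10° × sin 105.5° = 0.497747.
δ = arcsin(0.497747) = +29.85°.

δ = +29.85°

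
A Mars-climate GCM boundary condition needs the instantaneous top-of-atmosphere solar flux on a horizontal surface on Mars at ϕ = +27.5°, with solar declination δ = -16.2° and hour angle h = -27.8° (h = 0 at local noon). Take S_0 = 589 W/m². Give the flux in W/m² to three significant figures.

368 W/m²

cos θ_z = sin ϕ sin δ + cos ϕ cos δ cos h = -0.128824 + 0.753478 = 0.624654.
Flux = S_0 · cos θ_z = 589 × 0.624654 = 367.9 W/m².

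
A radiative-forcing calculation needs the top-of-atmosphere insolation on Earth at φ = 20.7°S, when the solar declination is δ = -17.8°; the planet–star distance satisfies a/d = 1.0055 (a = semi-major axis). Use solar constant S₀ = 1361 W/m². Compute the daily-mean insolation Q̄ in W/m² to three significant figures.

Q̄ ≈ 467 W/m²

cos H₀ = −tan(-20.7°) tan(-17.800°) = -0.1213, H₀ = 1.6924 rad.
Bracket: H₀ sin φ sin δ + cos φ cos δ sin H₀ = 1.6924×-0.35347×-0.30570 + 0.93544×0.95213×0.99261 = 0.182874 + 0.884079 = 1.066953.
Inverse-square distance factor (a/d)² = 1.0055² = 1.011030.
Q̄ = (S₀/π) × 1.011030 × [bracket] = (1361/π) × 1.011030 × 1.066953 = 467.3 W/m².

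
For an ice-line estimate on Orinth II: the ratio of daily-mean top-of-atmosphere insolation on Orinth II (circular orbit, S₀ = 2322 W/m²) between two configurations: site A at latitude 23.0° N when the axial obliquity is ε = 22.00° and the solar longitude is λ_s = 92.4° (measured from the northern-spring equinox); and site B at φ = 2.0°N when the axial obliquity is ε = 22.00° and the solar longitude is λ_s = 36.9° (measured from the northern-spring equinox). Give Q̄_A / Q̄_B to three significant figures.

Q̄_A / Q̄_B ≈ 1.11

— Configuration A (φ=+23.0°):
Solar declination: sin δ = sin ε · sin λ_s = sin 22.00° × sin 92.4° = 0.37428, so δ = +21.980°.
cos H₀ = −tan(+23.0°) tan(+21.980°) = -0.1713, H₀ = 1.7430 rad.
Bracket: H₀ sin φ sin δ + cos φ cos δ sin H₀ = 1.7430×0.39073×0.37428 + 0.92050×0.92732×0.98521 = 0.254901 + 0.840973 = 1.095874.
Q̄ = (S₀/π) × [bracket] = (2322/π) × 1.095874 = 809.98 W/m².
— Configuration B (φ=+2.0°):
Solar declination: sin δ = sin ε · sin λ_s = sin 22.00° × sin 36.9° = 0.22492, so δ = +12.998°.
cos H₀ = −tan(+2.0°) tan(+12.998°) = -0.0081, H₀ = 1.5789 rad.
Bracket: H₀ sin φ sin δ + cos φ cos δ sin H₀ = 1.5789×0.03490×0.22492 + 0.99939×0.97438×0.99997 = 0.012394 + 0.973756 = 0.986150.
Q̄ = (S₀/π) × [bracket] = (2322/π) × 0.986150 = 728.88 W/m².
Ratio Q̄_A / Q̄_B = 809.98 / 728.88 = 1.111.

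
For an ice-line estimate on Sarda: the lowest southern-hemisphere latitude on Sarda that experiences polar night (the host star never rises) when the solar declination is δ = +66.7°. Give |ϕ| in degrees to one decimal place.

Polar night requires cos h₀ = −tan ϕ tan δ ≥ 1, i.e. tan ϕ tan δ ≤ −1.
The boundary is |tan ϕ| · |tan δ| = 1, so |ϕ| = 90° − |δ| = 90° − 66.7° = 23.3° in the southern hemisphere.

|ϕ| = 23.3°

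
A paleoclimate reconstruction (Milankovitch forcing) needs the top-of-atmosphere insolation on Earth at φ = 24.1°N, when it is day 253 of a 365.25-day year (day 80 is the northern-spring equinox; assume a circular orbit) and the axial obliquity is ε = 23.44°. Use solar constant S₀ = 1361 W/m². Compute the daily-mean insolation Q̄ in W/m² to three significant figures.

Q̄ ≈ 413 W/m²

Solar longitude: λ_s = 360° × (253 − 80)/365.25 = 170.513°.
sin δ = sin 23.44° × sin 170.513° = 0.06556, so δ = +3.759°.
cos H₀ = −tan(+24.1°) tan(+3.759°) = -0.0294, H₀ = 1.6002 rad.
Bracket: H₀ sin φ sin δ + cos φ cos δ sin H₀ = 1.6002×0.40833×0.06556 + 0.91283×0.99785×0.99957 = 0.042838 + 0.910476 = 0.953314.
Q̄ = (S₀/π) × [bracket] = (1361/π) × 0.953314 = 413.0 W/m².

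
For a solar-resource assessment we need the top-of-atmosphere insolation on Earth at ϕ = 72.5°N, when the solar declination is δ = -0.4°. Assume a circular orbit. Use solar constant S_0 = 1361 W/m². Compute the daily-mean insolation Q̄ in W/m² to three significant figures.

Q̄ ≈ 126 W/m²

cos h₀ = −tan(+72.5°) tan(-0.400°) = 0.0221, h₀ = 1.5487 rad.
Bracket: h₀ sin ϕ sin δ + cos ϕ cos δ sin h₀ = 1.5487×0.95372×-0.00698 + 0.30071×0.99998×0.99975 = -0.010310 + 0.300629 = 0.290319.
Q̄ = (S_0/π) × [bracket] = (1361/π) × 0.290319 = 125.8 W/m².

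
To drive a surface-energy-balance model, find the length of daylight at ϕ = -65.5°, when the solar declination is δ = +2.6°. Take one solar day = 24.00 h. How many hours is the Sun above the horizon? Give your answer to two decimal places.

11.24 h

cos h₀ = −tan ϕ · tan δ = −tan(-65.5°) × tan(+2.600°) = 0.0996, so h₀ = 1.4710 rad = 84.28°.
Daylight = 2h₀/(2π) × 24.00 h = (1.4710/π) × 24.00 = 11.24 h.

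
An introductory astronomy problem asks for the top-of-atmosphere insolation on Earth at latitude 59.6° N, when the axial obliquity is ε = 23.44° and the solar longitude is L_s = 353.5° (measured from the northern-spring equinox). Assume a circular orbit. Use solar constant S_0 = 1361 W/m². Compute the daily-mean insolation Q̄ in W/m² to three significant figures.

Q̄ ≈ 193 W/m²

Solar declination: sin δ = sin ε · sin L_s = sin 23.44° × sin 353.5° = -0.04503, so δ = -2.581°.
cos h₀ = −tan(+59.6°) tan(-2.581°) = 0.0768, h₀ = 1.4939 rad.
Bracket: h₀ sin ϕ sin δ + cos ϕ cos δ sin h₀ = 1.4939×0.86251×-0.04503 + 0.50603×0.99899×0.99704 = -0.058021 + 0.504023 = 0.446002.
Q̄ = (S_0/π) × [bracket] = (1361/π) × 0.446002 = 193.2 W/m².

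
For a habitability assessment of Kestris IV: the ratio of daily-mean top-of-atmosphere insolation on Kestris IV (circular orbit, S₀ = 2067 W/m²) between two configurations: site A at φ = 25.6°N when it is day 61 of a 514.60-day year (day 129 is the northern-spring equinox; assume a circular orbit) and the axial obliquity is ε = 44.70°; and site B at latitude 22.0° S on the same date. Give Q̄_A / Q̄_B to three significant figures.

Q̄_A / Q̄_B ≈ 0.402

— Configuration A (φ=+25.6°):
Solar longitude: λ_s = 360° × (61 − 129)/514.60 = -47.571°, i.e. -47.571° + 360° = 312.429°.
sin δ = sin 44.70° × sin 312.429° = -0.51918, so δ = -31.278°.
cos H₀ = −tan(+25.6°) tan(-31.278°) = 0.2911, H₀ = 1.2755 rad.
Bracket: H₀ sin φ sin δ + cos φ cos δ sin H₀ = 1.2755×0.43209×-0.51918 + 0.90183×0.85466×0.95671 = -0.286136 + 0.737392 = 0.451256.
Q̄ = (S₀/π) × [bracket] = (2067/π) × 0.451256 = 296.90 W/m².
— Configuration B (φ=-22.0°):
cos H₀ = −tan(-22.0°) tan(-31.278°) = -0.2454, H₀ = 1.8188 rad.
Bracket: H₀ sin φ sin δ + cos φ cos δ sin H₀ = 1.8188×-0.37461×-0.51918 + 0.92718×0.85466×0.96941 = 0.353738 + 0.768183 = 1.121921.
Q̄ = (S₀/π) × [bracket] = (2067/π) × 1.121921 = 738.16 W/m².
Ratio Q̄_A / Q̄_B = 296.90 / 738.16 = 0.4022.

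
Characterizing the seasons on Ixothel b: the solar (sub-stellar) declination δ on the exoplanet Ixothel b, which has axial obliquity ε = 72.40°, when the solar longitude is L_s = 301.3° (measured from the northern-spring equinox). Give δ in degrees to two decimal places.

sin δ = sin ε · sin L_s = sin 72.40° × sin 301.3° = -0.814462.
δ = arcsin(-0.814462) = -54.53°.

δ = -54.53°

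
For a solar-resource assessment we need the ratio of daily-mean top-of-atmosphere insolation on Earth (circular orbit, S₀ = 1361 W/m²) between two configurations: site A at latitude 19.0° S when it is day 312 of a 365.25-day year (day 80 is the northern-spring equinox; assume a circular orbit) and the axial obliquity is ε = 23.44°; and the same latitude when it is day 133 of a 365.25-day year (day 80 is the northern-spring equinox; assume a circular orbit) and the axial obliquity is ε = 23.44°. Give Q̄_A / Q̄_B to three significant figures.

— Configuration A (φ=-19.0°):
Solar longitude: λ_s = 360° × (312 − 80)/365.25 = 228.665°.
sin δ = sin 23.44° × sin 228.665° = -0.29869, so δ = -17.379°.
cos H₀ = −tan(-19.0°) tan(-17.379°) = -0.1078, H₀ = 1.6788 rad.
Bracket: H₀ sin φ sin δ + cos φ cos δ sin H₀ = 1.6788×-0.32557×-0.29869 + 0.94552×0.95435×0.99418 = 0.163254 + 0.897105 = 1.060359.
Q̄ = (S₀/π) × [bracket] = (1361/π) × 1.060359 = 459.37 W/m².
— Configuration B (φ=-19.0°):
Solar longitude: λ_s = 360° × (133 − 80)/365.25 = 52.238°.
sin δ = sin 23.44° × sin 52.238° = 0.31448, so δ = +18.329°.
cos H₀ = −tan(-19.0°) tan(+18.329°) = 0.1141, H₀ = 1.4565 rad.
Bracket: H₀ sin φ sin δ + cos φ cos δ sin H₀ = 1.4565×-0.32557×0.31448 + 0.94552×0.94927×0.99347 = -0.149124 + 0.891693 = 0.742569.
Q̄ = (S₀/π) × [bracket] = (1361/π) × 0.742569 = 321.70 W/m².
Ratio Q̄_A / Q̄_B = 459.37 / 321.70 = 1.428.

Q̄_A / Q̄_B ≈ 1.43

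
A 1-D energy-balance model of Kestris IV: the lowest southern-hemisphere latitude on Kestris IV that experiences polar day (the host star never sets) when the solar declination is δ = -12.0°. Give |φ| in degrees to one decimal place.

|φ| = 78.0°

Polar day requires cos H₀ = −tan φ tan δ ≤ −1, i.e. tan φ tan δ ≥ 1.
The boundary is |tan φ| · |tan δ| = 1, so |φ| = 90° − |δ| = 90° − 12.0° = 78.0° in the southern hemisphere.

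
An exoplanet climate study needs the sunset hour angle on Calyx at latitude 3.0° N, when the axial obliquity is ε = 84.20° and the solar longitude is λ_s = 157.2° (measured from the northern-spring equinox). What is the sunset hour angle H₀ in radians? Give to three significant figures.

Solar declination: sin δ = sin ε · sin λ_s = sin 84.20° × sin 157.2° = 0.38553, so δ = +22.677°.
cos H₀ = −tan φ · tan δ = −tan(+3.0°) × tan(+22.677°) = -0.0219, so H₀ = 1.5927 rad = 91.25°.

H₀ = 1.59 rad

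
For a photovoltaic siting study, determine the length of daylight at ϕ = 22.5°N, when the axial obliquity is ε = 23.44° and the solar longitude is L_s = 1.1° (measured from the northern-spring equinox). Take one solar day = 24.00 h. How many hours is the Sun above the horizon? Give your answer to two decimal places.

12.02 h

Solar declination: sin δ = sin ε · sin L_s = sin 23.44° × sin 1.1° = 0.00764, so δ = +0.438°.
cos h₀ = −tan ϕ · tan δ = −tan(+22.5°) × tan(+0.438°) = -0.0032, so h₀ = 1.5740 rad = 90.18°.
Daylight = 2h₀/(2π) × 24.00 h = (1.5740/π) × 24.00 = 12.02 h.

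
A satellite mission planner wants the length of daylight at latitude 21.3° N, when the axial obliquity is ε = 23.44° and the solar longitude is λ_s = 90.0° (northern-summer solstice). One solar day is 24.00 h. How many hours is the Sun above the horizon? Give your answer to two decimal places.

13.30 h

Solar declination: sin δ = sin ε · sin λ_s = sin 23.44° × sin 90.0° = 0.39779, so δ = +23.440°.
cos H₀ = −tan φ · tan δ = −tan(+21.3°) × tan(+23.440°) = -0.1690, so H₀ = 1.7407 rad = 99.73°.
Daylight = 2H₀/(2π) × 24.00 h = (1.7407/π) × 24.00 = 13.30 h.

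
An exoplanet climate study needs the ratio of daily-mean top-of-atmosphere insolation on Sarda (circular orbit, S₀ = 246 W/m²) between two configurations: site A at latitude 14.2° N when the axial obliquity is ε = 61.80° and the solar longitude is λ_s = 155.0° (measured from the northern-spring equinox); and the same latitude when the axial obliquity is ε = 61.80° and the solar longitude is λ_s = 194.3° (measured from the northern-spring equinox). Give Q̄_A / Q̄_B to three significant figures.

Q̄_A / Q̄_B ≈ 1.21

— Configuration A (φ=+14.2°):
Solar declination: sin δ = sin ε · sin λ_s = sin 61.80° × sin 155.0° = 0.37245, so δ = +21.867°.
cos H₀ = −tan(+14.2°) tan(+21.867°) = -0.1016, H₀ = 1.6725 rad.
Bracket: H₀ sin φ sin δ + cos φ cos δ sin H₀ = 1.6725×0.24531×0.37245 + 0.96945×0.92805×0.99483 = 0.152809 + 0.895047 = 1.047856.
Q̄ = (S₀/π) × [bracket] = (246/π) × 1.047856 = 82.052 W/m².
— Configuration B (φ=+14.2°):
Solar declination: sin δ = sin ε · sin λ_s = sin 61.80° × sin 194.3° = -0.21768, so δ = -12.573°.
cos H₀ = −tan(+14.2°) tan(-12.573°) = 0.0564, H₀ = 1.5143 rad.
Bracket: H₀ sin φ sin δ + cos φ cos δ sin H₀ = 1.5143×0.24531×-0.21768 + 0.96945×0.97602×0.99841 = -0.080862 + 0.944698 = 0.863836.
Q̄ = (S₀/π) × [bracket] = (246/π) × 0.863836 = 67.642 W/m².
Ratio Q̄_A / Q̄_B = 82.052 / 67.642 = 1.213.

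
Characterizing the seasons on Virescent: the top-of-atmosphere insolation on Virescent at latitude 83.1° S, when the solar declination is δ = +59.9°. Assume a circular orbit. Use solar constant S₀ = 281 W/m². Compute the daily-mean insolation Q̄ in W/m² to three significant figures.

cos H₀ = −tan(-83.1°) tan(+59.900°) = 14.2554 ≥ 1 ⇒ polar night, H₀ = 0 and Q̄ = 0.

Q̄ ≈ 0.00 W/m²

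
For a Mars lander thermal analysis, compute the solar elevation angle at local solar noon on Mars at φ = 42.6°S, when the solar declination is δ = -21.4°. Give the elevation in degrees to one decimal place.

At local noon the hour angle is zero, so the zenith angle equals |φ − δ| = |-42.6° − (-21.400°)| = 21.200°.
Elevation = 90° − 21.200° = 68.8°.

68.8°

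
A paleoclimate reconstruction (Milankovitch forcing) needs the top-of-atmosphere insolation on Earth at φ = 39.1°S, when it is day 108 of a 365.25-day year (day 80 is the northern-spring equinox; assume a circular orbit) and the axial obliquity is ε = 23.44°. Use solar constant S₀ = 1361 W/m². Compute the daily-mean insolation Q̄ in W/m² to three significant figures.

Q̄ ≈ 255 W/m²

Solar longitude: λ_s = 360° × (108 − 80)/365.25 = 27.598°.
sin δ = sin 23.44° × sin 27.598° = 0.18428, so δ = +10.619°.
cos H₀ = −tan(-39.1°) tan(+10.619°) = 0.1524, H₀ = 1.4178 rad.
Bracket: H₀ sin φ sin δ + cos φ cos δ sin H₀ = 1.4178×-0.63068×0.18428 + 0.77605×0.98287×0.98832 = -0.164779 + 0.753847 = 0.589068.
Q̄ = (S₀/π) × [bracket] = (1361/π) × 0.589068 = 255.2 W/m².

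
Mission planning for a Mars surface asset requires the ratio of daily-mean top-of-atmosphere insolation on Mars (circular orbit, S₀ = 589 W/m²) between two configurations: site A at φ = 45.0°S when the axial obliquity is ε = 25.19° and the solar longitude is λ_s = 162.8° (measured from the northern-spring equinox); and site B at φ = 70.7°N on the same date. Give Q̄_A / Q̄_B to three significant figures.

— Configuration A (φ=-45.0°):
Solar declination: sin δ = sin ε · sin λ_s = sin 25.19° × sin 162.8° = 0.12586, so δ = +7.230°.
cos H₀ = −tan(-45.0°) tan(+7.230°) = 0.1269, H₀ = 1.4436 rad.
Bracket: H₀ sin φ sin δ + cos φ cos δ sin H₀ = 1.4436×-0.70711×0.12586 + 0.70711×0.99205×0.99192 = -0.128476 + 0.695820 = 0.567344.
Q̄ = (S₀/π) × [bracket] = (589/π) × 0.567344 = 106.37 W/m².
— Configuration B (φ=+70.7°):
cos H₀ = −tan(+70.7°) tan(+7.230°) = -0.3623, H₀ = 1.9415 rad.
Bracket: H₀ sin φ sin δ + cos φ cos δ sin H₀ = 1.9415×0.94380×0.12586 + 0.33051×0.99205×0.93207 = 0.230624 + 0.305609 = 0.536233.
Q̄ = (S₀/π) × [bracket] = (589/π) × 0.536233 = 100.54 W/m².
Ratio Q̄_A / Q̄_B = 106.37 / 100.54 = 1.058.

Q̄_A / Q̄_B ≈ 1.06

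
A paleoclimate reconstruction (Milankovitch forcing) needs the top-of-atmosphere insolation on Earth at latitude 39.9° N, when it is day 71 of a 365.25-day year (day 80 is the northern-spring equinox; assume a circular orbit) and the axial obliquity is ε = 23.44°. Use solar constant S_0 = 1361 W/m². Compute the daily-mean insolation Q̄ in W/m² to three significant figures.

Q̄ ≈ 305 W/m²

Solar longitude: L_s = 360° × (71 − 80)/365.25 = -8.871°, i.e. -8.871° + 360° = 351.129°.
sin δ = sin 23.44° × sin 351.129° = -0.06134, so δ = -3.517°.
cos h₀ = −tan(+39.9°) tan(-3.517°) = 0.0514, h₀ = 1.5194 rad.
Bracket: h₀ sin ϕ sin δ + cos ϕ cos δ sin h₀ = 1.5194×0.64145×-0.06134 + 0.76717×0.99812×0.99868 = -0.059783 + 0.764717 = 0.704934.
Q̄ = (S_0/π) × [bracket] = (1361/π) × 0.704934 = 305.4 W/m².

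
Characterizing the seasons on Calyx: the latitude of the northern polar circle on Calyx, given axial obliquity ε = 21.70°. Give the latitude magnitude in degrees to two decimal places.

The polar circle is the lowest latitude that experiences at least one full rotation of continuous daylight at the northern-summer solstice; it lies at |ϕ| = 90° − ε = 90° − 21.70° = 68.30°.

68.30°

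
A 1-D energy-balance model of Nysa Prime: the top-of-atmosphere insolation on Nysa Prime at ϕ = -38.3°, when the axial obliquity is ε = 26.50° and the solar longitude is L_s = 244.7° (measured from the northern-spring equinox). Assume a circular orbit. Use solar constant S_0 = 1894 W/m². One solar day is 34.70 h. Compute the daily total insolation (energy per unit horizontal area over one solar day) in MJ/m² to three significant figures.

Solar declination: sin δ = sin ε · sin L_s = sin 26.50° × sin 244.7° = -0.40340, so δ = -23.791°.
cos h₀ = −tan(-38.3°) tan(-23.791°) = -0.3482, h₀ = 1.9264 rad.
Bracket: h₀ sin ϕ sin δ + cos ϕ cos δ sin h₀ = 1.9264×-0.61978×-0.40340 + 0.78478×0.91502×0.93743 = 0.481637 + 0.673159 = 1.154796.
Q̄ = (S_0/π) × [bracket] = (1894/π) × 1.154796 = 696.20 W/m².
Daily total = Q̄ × 34.70 h × 3600 s/h = 696.20 × 34.70 × 3600 / 10⁶ = 86.97 MJ/m².

87.0 MJ/m²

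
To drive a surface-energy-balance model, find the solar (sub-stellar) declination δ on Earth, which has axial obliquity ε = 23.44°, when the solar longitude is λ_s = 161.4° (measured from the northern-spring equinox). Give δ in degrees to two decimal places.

sin δ = sin ε · sin λ_s = sin 23.44° × sin 161.4° = 0.126878.
δ = arcsin(0.126878) = +7.29°.

δ = +7.29°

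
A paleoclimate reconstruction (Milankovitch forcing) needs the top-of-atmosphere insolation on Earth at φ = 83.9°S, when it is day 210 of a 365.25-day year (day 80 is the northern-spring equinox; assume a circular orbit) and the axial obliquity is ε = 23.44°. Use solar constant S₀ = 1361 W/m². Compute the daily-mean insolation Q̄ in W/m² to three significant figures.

Q̄ ≈ 0.00 W/m²

Solar longitude: λ_s = 360° × (210 − 80)/365.25 = 128.131°.
sin δ = sin 23.44° × sin 128.131° = 0.31290, so δ = +18.234°.
cos H₀ = −tan(-83.9°) tan(+18.234°) = 3.0827 ≥ 1 ⇒ polar night, H₀ = 0 and Q̄ = 0.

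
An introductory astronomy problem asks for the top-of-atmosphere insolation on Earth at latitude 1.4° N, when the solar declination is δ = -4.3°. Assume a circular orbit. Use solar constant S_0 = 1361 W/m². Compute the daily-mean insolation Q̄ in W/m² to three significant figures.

cos h₀ = −tan(+1.4°) tan(-4.300°) = 0.0018, h₀ = 1.5690 rad.
Bracket: h₀ sin ϕ sin δ + cos ϕ cos δ sin h₀ = 1.5690×0.02443×-0.07498 + 0.99970×0.99719×1.00000 = -0.002874 + 0.996891 = 0.994017.
Q̄ = (S_0/π) × [bracket] = (1361/π) × 0.994017 = 430.6 W/m².

Q̄ ≈ 431 W/m²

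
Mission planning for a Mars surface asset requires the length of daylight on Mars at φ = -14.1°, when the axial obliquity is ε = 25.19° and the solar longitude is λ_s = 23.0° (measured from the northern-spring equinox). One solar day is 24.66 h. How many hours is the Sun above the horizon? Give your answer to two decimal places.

12.00 h

Solar declination: sin δ = sin ε · sin λ_s = sin 25.19° × sin 23.0° = 0.16630, so δ = +9.573°.
cos H₀ = −tan φ · tan δ = −tan(-14.1°) × tan(+9.573°) = 0.0424, so H₀ = 1.5284 rad = 87.57°.
Daylight = 2H₀/(2π) × 24.66 h = (1.5284/π) × 24.66 = 12.00 h.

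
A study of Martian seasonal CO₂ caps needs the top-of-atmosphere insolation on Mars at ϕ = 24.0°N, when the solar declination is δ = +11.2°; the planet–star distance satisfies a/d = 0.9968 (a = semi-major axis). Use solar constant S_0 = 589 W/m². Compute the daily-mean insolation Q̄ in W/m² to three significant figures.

cos h₀ = −tan(+24.0°) tan(+11.200°) = -0.0882, h₀ = 1.6591 rad.
Bracket: h₀ sin ϕ sin δ + cos ϕ cos δ sin h₀ = 1.6591×0.40674×0.19423 + 0.91355×0.98096×0.99611 = 0.131071 + 0.892670 = 1.023741.
Inverse-square distance factor (a/d)² = 0.9968² = 0.993610.
Q̄ = (S_0/π) × 0.993610 × [bracket] = (589/π) × 0.993610 × 1.023741 = 190.7 W/m².

Q̄ ≈ 191 W/m²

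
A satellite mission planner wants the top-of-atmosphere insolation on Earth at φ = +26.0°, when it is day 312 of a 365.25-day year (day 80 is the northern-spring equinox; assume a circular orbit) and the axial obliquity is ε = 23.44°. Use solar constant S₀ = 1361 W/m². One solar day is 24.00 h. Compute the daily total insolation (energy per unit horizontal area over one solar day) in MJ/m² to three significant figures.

Solar longitude: λ_s = 360° × (312 − 80)/365.25 = 228.665°.
sin δ = sin 23.44° × sin 228.665° = -0.29869, so δ = -17.379°.
cos H₀ = −tan(+26.0°) tan(-17.379°) = 0.1526, H₀ = 1.4176 rad.
Bracket: H₀ sin φ sin δ + cos φ cos δ sin H₀ = 1.4176×0.43837×-0.29869 + 0.89879×0.95435×0.98828 = -0.185616 + 0.847707 = 0.662091.
Q̄ = (S₀/π) × [bracket] = (1361/π) × 0.662091 = 286.83 W/m².
Daily total = Q̄ × 24.00 h × 3600 s/h = 286.83 × 24.00 × 3600 / 10⁶ = 24.78 MJ/m².

24.8 MJ/m²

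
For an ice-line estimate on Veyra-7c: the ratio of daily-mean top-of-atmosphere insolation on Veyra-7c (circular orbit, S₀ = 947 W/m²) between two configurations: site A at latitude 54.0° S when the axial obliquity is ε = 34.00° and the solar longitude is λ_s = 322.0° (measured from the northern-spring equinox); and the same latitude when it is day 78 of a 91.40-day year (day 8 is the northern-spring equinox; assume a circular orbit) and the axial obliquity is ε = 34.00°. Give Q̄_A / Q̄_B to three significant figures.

Q̄_A / Q̄_B ≈ 0.745

— Configuration A (φ=-54.0°):
Solar declination: sin δ = sin ε · sin λ_s = sin 34.00° × sin 322.0° = -0.34427, so δ = -20.137°.
cos H₀ = −tan(-54.0°) tan(-20.137°) = -0.5047, H₀ = 2.0998 rad.
Bracket: H₀ sin φ sin δ + cos φ cos δ sin H₀ = 2.0998×-0.80902×-0.34427 + 0.58779×0.93887×0.86329 = 0.584839 + 0.476414 = 1.061253.
Q̄ = (S₀/π) × [bracket] = (947/π) × 1.061253 = 319.90 W/m².
— Configuration B (φ=-54.0°):
Solar longitude: λ_s = 360° × (78 − 8)/91.40 = 275.711°.
sin δ = sin 34.00° × sin 275.711° = -0.55642, so δ = -33.808°.
cos H₀ = −tan(-54.0°) tan(-33.808°) = -0.9217, H₀ = 2.7432 rad.
Bracket: H₀ sin φ sin δ + cos φ cos δ sin H₀ = 2.7432×-0.80902×-0.55642 + 0.58779×0.83090×0.38791 = 1.234865 + 0.189453 = 1.424318.
Q̄ = (S₀/π) × [bracket] = (947/π) × 1.424318 = 429.35 W/m².
Ratio Q̄_A / Q̄_B = 319.90 / 429.35 = 0.7451.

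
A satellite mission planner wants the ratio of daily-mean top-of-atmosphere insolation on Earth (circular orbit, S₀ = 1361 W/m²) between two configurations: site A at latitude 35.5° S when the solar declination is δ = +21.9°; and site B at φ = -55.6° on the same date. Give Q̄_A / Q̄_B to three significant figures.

Q̄_A / Q̄_B ≈ 3.33

— Configuration A (φ=-35.5°):
cos H₀ = −tan(-35.5°) tan(+21.900°) = 0.2867, H₀ = 1.2800 rad.
Bracket: H₀ sin φ sin δ + cos φ cos δ sin H₀ = 1.2800×-0.58070×0.37299 + 0.81412×0.92784×0.95801 = -0.277242 + 0.723655 = 0.446413.
Q̄ = (S₀/π) × [bracket] = (1361/π) × 0.446413 = 193.39 W/m².
— Configuration B (φ=-55.6°):
cos H₀ = −tan(-55.6°) tan(+21.900°) = 0.5871, H₀ = 0.9433 rad.
Bracket: H₀ sin φ sin δ + cos φ cos δ sin H₀ = 0.9433×-0.82511×0.37299 + 0.56497×0.92784×0.80951 = -0.290308 + 0.424347 = 0.134039.
Q̄ = (S₀/π) × [bracket] = (1361/π) × 0.134039 = 58.068 W/m².
Ratio Q̄_A / Q̄_B = 193.39 / 58.068 = 3.330.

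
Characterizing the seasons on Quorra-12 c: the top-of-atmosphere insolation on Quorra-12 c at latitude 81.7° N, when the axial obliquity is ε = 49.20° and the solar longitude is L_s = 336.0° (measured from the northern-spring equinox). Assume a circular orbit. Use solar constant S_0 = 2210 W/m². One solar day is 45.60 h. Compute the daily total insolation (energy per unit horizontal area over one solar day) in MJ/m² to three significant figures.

Solar declination: sin δ = sin ε · sin L_s = sin 49.20° × sin 336.0° = -0.30790, so δ = -17.933°.
cos h₀ = −tan(+81.7°) tan(-17.933°) = 2.2183 ≥ 1 ⇒ polar night, h₀ = 0 and Q̄ = 0.
Daily total = Q̄ × 45.60 h × 3600 s/h = 0.00 MJ/m².

0.00 MJ/m²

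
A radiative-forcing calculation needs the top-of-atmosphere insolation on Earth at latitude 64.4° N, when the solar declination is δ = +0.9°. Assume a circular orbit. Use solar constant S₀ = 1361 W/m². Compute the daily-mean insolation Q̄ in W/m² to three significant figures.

Q̄ ≈ 197 W/m²

cos H₀ = −tan(+64.4°) tan(+0.900°) = -0.0328, H₀ = 1.6036 rad.
Bracket: H₀ sin φ sin δ + cos φ cos δ sin H₀ = 1.6036×0.90183×0.01571 + 0.43209×0.99988×0.99946 = 0.022719 + 0.431805 = 0.454524.
Q̄ = (S₀/π) × [bracket] = (1361/π) × 0.454524 = 196.9 W/m².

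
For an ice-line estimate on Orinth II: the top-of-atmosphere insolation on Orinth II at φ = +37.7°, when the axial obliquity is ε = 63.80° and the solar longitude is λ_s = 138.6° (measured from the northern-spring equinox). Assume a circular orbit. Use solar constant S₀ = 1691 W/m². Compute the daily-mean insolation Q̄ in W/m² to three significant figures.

Q̄ ≈ 707 W/m²

Solar declination: sin δ = sin ε · sin λ_s = sin 63.80° × sin 138.6° = 0.59337, so δ = +36.396°.
cos H₀ = −tan(+37.7°) tan(+36.396°) = -0.5697, H₀ = 2.1770 rad.
Bracket: H₀ sin φ sin δ + cos φ cos δ sin H₀ = 2.1770×0.61153×0.59337 + 0.79122×0.80493×0.82182 = 0.789954 + 0.523398 = 1.313352.
Q̄ = (S₀/π) × [bracket] = (1691/π) × 1.313352 = 706.9 W/m².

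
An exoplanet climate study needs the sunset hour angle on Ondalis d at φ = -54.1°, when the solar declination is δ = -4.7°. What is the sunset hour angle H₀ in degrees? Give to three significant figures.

cos H₀ = −tan φ · tan δ = −tan(-54.1°) × tan(-4.700°) = -0.1136, so H₀ = 1.6846 rad = 96.52°.

H₀ = 96.5°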